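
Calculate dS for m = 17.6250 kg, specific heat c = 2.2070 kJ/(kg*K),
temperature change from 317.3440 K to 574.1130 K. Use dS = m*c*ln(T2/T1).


T2/T1 = 1.8091
ln(T2/T1) = 0.5928
dS = 17.6250 * 2.2070 * 0.5928 = 23.0605 kJ/K

23.0605 kJ/K


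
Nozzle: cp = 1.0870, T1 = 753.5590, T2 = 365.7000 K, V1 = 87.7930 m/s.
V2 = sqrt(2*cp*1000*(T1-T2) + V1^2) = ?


dT = 387.8590 K
2*cp*1000*dT = 843205.4660
V1^2 = 7707.6108
V2 = sqrt(850913.0768) = 922.4495 m/s

922.4495 m/s


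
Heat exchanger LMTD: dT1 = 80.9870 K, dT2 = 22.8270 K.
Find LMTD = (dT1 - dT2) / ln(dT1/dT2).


dT1/dT2 = 3.5479
ln(dT1/dT2) = 1.2663
LMTD = 58.1600 / 1.2663 = 45.9275 K

45.9275 K


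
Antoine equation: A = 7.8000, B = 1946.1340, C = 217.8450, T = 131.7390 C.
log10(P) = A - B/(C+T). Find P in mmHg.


C+T = 349.5840
B/(C+T) = 5.5670
log10(P) = 7.8000 - 5.5670 = 2.2330
P = 10^2.2330 = 171.0017 mmHg

171.0017 mmHg


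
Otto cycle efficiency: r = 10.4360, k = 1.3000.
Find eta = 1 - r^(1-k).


r^(k-1) = 2.0210
eta = 1 - 1/2.0210 = 0.5052 = 50.5189%

50.5189%


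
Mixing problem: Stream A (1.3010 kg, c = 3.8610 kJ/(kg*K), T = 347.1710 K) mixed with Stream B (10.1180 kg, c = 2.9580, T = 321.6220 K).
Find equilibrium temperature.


num = 11369.7348
den = 34.9522
Tf = 325.2938 K

325.2938 K


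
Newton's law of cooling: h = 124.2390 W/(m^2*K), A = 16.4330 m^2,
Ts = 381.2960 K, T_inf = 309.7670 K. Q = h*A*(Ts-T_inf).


dT = 71.5290 K
Q = 124.2390 * 16.4330 * 71.5290 = 146035.0003 W

146035.0003 W


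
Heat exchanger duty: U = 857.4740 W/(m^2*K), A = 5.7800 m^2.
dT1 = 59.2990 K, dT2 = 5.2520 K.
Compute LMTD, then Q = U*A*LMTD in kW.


LMTD = 22.2968 K
Q = 857.4740 * 5.7800 * 22.2968 = 110507.2406 W = 110.5072 kW

110.5072 kW


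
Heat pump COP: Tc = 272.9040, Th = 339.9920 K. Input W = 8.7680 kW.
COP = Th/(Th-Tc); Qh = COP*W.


COP = 339.9920 / 67.0880 = 5.0679
Qh = 5.0679 * 8.7680 = 44.4349 kW

COP = 5.0679, Qh = 44.4349 kW


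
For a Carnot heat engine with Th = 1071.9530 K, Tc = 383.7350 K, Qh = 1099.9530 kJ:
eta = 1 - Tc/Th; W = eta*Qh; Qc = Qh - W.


eta = 1 - 383.7350/1071.9530 = 0.6420
W = 0.6420 * 1099.9530 = 706.1946 kJ
Qc = 1099.9530 - 706.1946 = 393.7584 kJ

eta = 64.2023%, W = 706.1946 kJ, Qc = 393.7584 kJ


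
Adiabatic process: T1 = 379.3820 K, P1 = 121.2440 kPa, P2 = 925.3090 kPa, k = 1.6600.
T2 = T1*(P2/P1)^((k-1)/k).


(k-1)/k = 0.3976
(P2/P1)^exp = 2.2435
T2 = 379.3820 * 2.2435 = 851.1391 K

851.1391 K


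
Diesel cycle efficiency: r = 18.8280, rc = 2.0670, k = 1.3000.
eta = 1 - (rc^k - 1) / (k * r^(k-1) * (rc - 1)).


r^(k-1) = 2.4124
rc^k = 2.5701
eta = 0.5308 = 53.0791%

53.0791%


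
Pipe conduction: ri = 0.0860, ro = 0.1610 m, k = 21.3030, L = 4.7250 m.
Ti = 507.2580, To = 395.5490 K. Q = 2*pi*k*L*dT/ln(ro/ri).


dT = 111.7090 K
ln(ro/ri) = 0.6271
Q = 2*pi*21.3030*4.7250*111.7090 / 0.6271 = 112668.7678 W

112668.7678 W


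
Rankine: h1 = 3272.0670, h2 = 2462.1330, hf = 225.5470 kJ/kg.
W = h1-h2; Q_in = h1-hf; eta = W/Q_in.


W = 809.9340 kJ/kg
Q_in = 3046.5200 kJ/kg
eta = 0.2659 = 26.5855%

eta = 26.5855%


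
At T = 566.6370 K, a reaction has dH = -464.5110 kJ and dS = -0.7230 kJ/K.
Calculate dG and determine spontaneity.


T*dS = 566.6370 * -0.7230 = -409.6786 kJ
dG = -464.5110 + 409.6786 = -54.8324 kJ (spontaneous)

dG = -54.8324 kJ, spontaneous


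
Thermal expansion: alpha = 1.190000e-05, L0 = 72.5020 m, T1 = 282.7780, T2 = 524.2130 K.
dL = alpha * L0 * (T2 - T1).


dT = 241.4350 K
dL = 1.190000e-05 * 72.5020 * 241.4350 = 0.208304 m
L_final = 72.710304 m

dL = 0.208304 m


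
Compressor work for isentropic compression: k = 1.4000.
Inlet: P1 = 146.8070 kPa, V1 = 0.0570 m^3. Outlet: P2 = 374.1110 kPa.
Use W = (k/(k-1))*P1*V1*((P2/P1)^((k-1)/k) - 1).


(k-1)/k = 0.2857
(P2/P1)^exp = 1.3064
W = 3.5000 * 146.8070 * 0.0570 * (1.3064 - 1) = 8.9735 kJ

8.9735 kJ


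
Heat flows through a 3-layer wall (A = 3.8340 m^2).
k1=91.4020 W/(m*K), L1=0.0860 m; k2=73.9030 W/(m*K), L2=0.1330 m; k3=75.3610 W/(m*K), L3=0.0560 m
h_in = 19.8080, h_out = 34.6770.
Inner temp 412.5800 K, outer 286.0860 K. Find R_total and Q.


R_conv_in = 1/(19.8080*3.8340) = 0.0132
R_1 = 0.0860/(91.4020*3.8340) = 0.0002
R_2 = 0.1330/(73.9030*3.8340) = 0.0005
R_3 = 0.0560/(75.3610*3.8340) = 0.0002
R_conv_out = 1/(34.6770*3.8340) = 0.0075
R_total = 0.0216 K/W
Q = 126.4940 / 0.0216 = 5856.8080 W

R_total = 0.0216 K/W, Q = 5856.8080 W


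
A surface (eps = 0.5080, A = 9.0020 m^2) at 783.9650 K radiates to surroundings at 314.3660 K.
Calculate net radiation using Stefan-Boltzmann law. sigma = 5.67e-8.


T^4 = 3.7773e+11
Tsurr^4 = 9.7666e+09
Q = 0.5080 * 5.67e-8 * 9.0020 * 3.6797e+11 = 95410.4159 W

95410.4159 W


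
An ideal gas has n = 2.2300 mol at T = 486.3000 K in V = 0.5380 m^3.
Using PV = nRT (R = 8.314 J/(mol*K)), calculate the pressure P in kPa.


P = nRT/V = 2.2300 * 8.314 * 486.3000 / 0.5380
= 9016.1090 / 0.5380 = 16758.5669 Pa = 16.7586 kPa

16.7586 kPa


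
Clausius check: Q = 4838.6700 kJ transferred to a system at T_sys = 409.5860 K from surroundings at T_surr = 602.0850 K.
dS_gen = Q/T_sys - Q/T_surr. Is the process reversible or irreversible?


dS_sys = 4838.6700/409.5860 = 11.8136 kJ/K
dS_surr = -4838.6700/602.0850 = -8.0365 kJ/K
dS_gen = 11.8136 - 8.0365 = 3.7770 kJ/K (irreversible)

dS_gen = 3.7770 kJ/K, irreversible


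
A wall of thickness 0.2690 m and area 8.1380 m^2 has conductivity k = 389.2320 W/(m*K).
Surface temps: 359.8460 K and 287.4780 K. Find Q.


dT = 72.3680 K
Q = 389.2320 * 8.1380 * 72.3680 / 0.2690 = 852158.7618 W

852158.7618 W


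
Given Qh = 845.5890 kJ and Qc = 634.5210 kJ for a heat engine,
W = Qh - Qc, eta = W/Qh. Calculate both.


W = 845.5890 - 634.5210 = 211.0680 kJ
eta = 211.0680 / 845.5890 = 0.2496 = 24.9611%

W = 211.0680 kJ, eta = 24.9611%


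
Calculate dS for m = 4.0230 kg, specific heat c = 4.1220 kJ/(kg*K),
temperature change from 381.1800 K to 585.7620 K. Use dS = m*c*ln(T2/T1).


T2/T1 = 1.5367
ln(T2/T1) = 0.4296
dS = 4.0230 * 4.1220 * 0.4296 = 7.1247 kJ/K

7.1247 kJ/K


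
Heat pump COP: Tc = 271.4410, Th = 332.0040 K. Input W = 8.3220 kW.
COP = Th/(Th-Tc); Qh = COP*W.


COP = 332.0040 / 60.5630 = 5.4820
Qh = 5.4820 * 8.3220 = 45.6209 kW

COP = 5.4820, Qh = 45.6209 kW


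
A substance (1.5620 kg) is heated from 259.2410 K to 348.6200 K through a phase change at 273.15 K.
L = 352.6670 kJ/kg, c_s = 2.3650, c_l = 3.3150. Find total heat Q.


Q1 (sensible, solid) = 1.5620 * 2.3650 * 13.9090 = 51.3817 kJ
Q2 (latent) = 1.5620 * 352.6670 = 550.8659 kJ
Q3 (sensible, liquid) = 1.5620 * 3.3150 * 75.4700 = 390.7859 kJ
Q_total = 993.0334 kJ

993.0334 kJ


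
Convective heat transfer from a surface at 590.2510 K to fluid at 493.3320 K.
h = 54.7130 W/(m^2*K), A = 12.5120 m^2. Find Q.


dT = 96.9190 K
Q = 54.7130 * 12.5120 * 96.9190 = 66347.7483 W

66347.7483 W


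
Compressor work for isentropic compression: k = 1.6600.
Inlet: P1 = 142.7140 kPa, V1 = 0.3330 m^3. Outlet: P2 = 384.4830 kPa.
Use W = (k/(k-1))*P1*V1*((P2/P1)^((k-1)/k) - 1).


(k-1)/k = 0.3976
(P2/P1)^exp = 1.4830
W = 2.5152 * 142.7140 * 0.3330 * (1.4830 - 1) = 57.7270 kJ

57.7270 kJ


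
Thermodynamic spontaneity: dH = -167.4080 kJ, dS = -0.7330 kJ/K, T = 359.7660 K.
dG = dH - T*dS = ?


T*dS = 359.7660 * -0.7330 = -263.7085 kJ
dG = -167.4080 + 263.7085 = 96.3005 kJ (non-spontaneous)

dG = 96.3005 kJ, non-spontaneous


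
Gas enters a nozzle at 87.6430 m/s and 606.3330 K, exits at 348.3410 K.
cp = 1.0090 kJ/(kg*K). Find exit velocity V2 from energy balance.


dT = 257.9920 K
2*cp*1000*dT = 520627.8560
V1^2 = 7681.2954
V2 = sqrt(528309.1514) = 726.8488 m/s

726.8488 m/s


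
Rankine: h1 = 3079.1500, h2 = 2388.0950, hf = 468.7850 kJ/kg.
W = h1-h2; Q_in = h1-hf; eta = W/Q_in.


W = 691.0550 kJ/kg
Q_in = 2610.3650 kJ/kg
eta = 0.2647 = 26.4735%

eta = 26.4735%


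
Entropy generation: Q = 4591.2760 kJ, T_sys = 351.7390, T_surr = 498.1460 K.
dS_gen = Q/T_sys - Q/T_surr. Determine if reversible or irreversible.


dS_sys = 4591.2760/351.7390 = 13.0531 kJ/K
dS_surr = -4591.2760/498.1460 = -9.2167 kJ/K
dS_gen = 13.0531 - 9.2167 = 3.8363 kJ/K (irreversible)

dS_gen = 3.8363 kJ/K, irreversible


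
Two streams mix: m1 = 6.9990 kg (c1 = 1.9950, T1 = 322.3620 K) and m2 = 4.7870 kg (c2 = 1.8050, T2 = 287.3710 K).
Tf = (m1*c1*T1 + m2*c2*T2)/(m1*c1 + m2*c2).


num = 6984.1814
den = 22.6035
Tf = 308.9862 K

308.9862 K


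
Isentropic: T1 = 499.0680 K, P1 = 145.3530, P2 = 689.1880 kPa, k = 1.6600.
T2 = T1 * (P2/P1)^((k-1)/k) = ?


(k-1)/k = 0.3976
(P2/P1)^exp = 1.8567
T2 = 499.0680 * 1.8567 = 926.6090 K

926.6090 K


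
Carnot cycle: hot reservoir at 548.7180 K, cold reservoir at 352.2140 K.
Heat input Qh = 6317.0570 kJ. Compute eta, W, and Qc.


eta = 1 - 352.2140/548.7180 = 0.3581
W = 0.3581 * 6317.0570 = 2262.2312 kJ
Qc = 6317.0570 - 2262.2312 = 4054.8258 kJ

eta = 35.8115%, W = 2262.2312 kJ, Qc = 4054.8258 kJ


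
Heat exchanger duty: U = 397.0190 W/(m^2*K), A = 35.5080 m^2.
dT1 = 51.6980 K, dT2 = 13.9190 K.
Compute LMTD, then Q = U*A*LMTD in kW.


LMTD = 28.7914 K
Q = 397.0190 * 35.5080 * 28.7914 = 405881.9595 W = 405.8820 kW

405.8820 kW


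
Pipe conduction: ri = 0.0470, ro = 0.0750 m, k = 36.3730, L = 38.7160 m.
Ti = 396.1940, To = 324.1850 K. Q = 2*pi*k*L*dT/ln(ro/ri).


dT = 72.0090 K
ln(ro/ri) = 0.4673
Q = 2*pi*36.3730*38.7160*72.0090 / 0.4673 = 1363335.7469 W

1363335.7469 W


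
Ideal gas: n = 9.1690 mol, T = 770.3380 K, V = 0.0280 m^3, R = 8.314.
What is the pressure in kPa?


P = nRT/V = 9.1690 * 8.314 * 770.3380 / 0.0280
= 58723.6869 / 0.0280 = 2097274.5329 Pa = 2097.2745 kPa

2097.2745 kPa


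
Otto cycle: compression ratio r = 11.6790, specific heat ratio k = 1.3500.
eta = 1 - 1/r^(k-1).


r^(k-1) = 2.3637
eta = 1 - 1/2.3637 = 0.5769 = 57.6934%

57.6934%


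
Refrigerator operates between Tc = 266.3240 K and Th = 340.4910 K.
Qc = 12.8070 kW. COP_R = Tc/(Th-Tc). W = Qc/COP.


COP = 266.3240 / 74.1670 = 3.5909
W = 12.8070 / 3.5909 = 3.5665 kW

COP = 3.5909, W = 3.5665 kW


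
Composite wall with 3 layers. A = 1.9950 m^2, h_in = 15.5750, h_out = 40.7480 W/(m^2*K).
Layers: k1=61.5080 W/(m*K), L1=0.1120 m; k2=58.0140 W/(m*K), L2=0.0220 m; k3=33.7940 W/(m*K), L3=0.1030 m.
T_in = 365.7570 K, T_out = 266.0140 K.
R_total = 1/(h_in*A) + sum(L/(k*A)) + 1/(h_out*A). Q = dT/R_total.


R_conv_in = 1/(15.5750*1.9950) = 0.0322
R_1 = 0.1120/(61.5080*1.9950) = 0.0009
R_2 = 0.0220/(58.0140*1.9950) = 0.0002
R_3 = 0.1030/(33.7940*1.9950) = 0.0015
R_conv_out = 1/(40.7480*1.9950) = 0.0123
R_total = 0.0471 K/W
Q = 99.7430 / 0.0471 = 2117.0090 W

R_total = 0.0471 K/W, Q = 2117.0090 W


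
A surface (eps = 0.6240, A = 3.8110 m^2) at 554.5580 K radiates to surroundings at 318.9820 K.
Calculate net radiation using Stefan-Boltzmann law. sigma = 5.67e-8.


T^4 = 9.4578e+10
Tsurr^4 = 1.0353e+10
Q = 0.6240 * 5.67e-8 * 3.8110 * 8.4225e+10 = 11356.5208 W

11356.5208 W


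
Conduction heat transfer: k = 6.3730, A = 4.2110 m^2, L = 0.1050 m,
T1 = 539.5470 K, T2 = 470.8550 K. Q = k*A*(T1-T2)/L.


dT = 68.6920 K
Q = 6.3730 * 4.2110 * 68.6920 / 0.1050 = 17556.8267 W

17556.8267 W


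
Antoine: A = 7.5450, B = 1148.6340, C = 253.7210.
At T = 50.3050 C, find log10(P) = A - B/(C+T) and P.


C+T = 304.0260
B/(C+T) = 3.7781
log10(P) = 7.5450 - 3.7781 = 3.7669
P = 10^3.7669 = 5846.8481 mmHg

5846.8481 mmHg


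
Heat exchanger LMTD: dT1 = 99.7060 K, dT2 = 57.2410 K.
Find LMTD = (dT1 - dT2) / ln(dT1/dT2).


dT1/dT2 = 1.7419
ln(dT1/dT2) = 0.5550
LMTD = 42.4650 / 0.5550 = 76.5197 K

76.5197 K


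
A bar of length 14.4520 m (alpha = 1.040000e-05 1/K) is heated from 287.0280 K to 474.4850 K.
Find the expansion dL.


dT = 187.4570 K
dL = 1.040000e-05 * 14.4520 * 187.4570 = 0.028175 m
L_final = 14.480175 m

dL = 0.028175 m


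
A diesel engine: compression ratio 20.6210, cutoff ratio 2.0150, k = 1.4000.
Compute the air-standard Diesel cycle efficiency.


r^(k-1) = 3.3552
rc^k = 2.6668
eta = 0.6504 = 65.0412%

65.0412%


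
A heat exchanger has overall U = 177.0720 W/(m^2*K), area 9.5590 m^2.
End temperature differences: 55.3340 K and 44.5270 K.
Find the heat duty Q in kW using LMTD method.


LMTD = 49.7350 K
Q = 177.0720 * 9.5590 * 49.7350 = 84182.9549 W = 84.1830 kW

84.1830 kW


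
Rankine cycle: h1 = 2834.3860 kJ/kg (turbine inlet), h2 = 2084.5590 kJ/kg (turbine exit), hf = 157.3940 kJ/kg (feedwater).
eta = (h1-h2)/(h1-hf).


W = 749.8270 kJ/kg
Q_in = 2676.9920 kJ/kg
eta = 0.2801 = 28.0101%

eta = 28.0101%


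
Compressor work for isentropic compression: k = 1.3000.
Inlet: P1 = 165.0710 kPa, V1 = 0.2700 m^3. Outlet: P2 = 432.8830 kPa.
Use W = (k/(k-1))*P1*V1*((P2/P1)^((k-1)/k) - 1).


(k-1)/k = 0.2308
(P2/P1)^exp = 1.2492
W = 4.3333 * 165.0710 * 0.2700 * (1.2492 - 1) = 48.1238 kJ

48.1238 kJ


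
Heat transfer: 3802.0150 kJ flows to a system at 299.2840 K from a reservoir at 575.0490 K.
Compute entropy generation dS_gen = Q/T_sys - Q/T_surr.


dS_sys = 3802.0150/299.2840 = 12.7037 kJ/K
dS_surr = -3802.0150/575.0490 = -6.6116 kJ/K
dS_gen = 12.7037 - 6.6116 = 6.0921 kJ/K (irreversible)

dS_gen = 6.0921 kJ/K, irreversible


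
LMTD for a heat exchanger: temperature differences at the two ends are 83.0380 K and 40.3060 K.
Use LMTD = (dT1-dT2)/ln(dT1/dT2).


dT1/dT2 = 2.0602
ln(dT1/dT2) = 0.7228
LMTD = 42.7320 / 0.7228 = 59.1203 K

59.1203 K


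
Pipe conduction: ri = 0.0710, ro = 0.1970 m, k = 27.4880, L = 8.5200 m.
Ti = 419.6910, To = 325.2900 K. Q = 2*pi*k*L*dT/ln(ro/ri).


dT = 94.4010 K
ln(ro/ri) = 1.0205
Q = 2*pi*27.4880*8.5200*94.4010 / 1.0205 = 136118.1508 W

136118.1508 W


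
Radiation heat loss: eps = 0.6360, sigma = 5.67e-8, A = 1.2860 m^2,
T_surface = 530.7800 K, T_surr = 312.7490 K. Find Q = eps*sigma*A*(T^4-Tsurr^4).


T^4 = 7.9370e+10
Tsurr^4 = 9.5672e+09
Q = 0.6360 * 5.67e-8 * 1.2860 * 6.9803e+10 = 3237.1007 W

3237.1007 W


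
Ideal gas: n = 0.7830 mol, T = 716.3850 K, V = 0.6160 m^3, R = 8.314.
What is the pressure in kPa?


P = nRT/V = 0.7830 * 8.314 * 716.3850 / 0.6160
= 4663.5675 / 0.6160 = 7570.7264 Pa = 7.5707 kPa

7.5707 kPa


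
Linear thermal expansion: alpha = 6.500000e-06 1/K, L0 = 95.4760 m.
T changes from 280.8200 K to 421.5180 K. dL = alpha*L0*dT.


dT = 140.6980 K
dL = 6.500000e-06 * 95.4760 * 140.6980 = 0.087316 m
L_final = 95.563316 m

dL = 0.087316 m


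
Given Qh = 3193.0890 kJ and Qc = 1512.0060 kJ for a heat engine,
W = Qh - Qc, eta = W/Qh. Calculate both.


W = 3193.0890 - 1512.0060 = 1681.0830 kJ
eta = 1681.0830 / 3193.0890 = 0.5265 = 52.6475%

W = 1681.0830 kJ, eta = 52.6475%


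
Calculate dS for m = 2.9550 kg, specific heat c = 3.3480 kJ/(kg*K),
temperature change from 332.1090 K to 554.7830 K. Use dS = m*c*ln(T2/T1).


T2/T1 = 1.6705
ln(T2/T1) = 0.5131
dS = 2.9550 * 3.3480 * 0.5131 = 5.0764 kJ/K

5.0764 kJ/K


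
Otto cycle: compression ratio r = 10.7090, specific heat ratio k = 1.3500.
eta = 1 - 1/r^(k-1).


r^(k-1) = 2.2930
eta = 1 - 1/2.2930 = 0.5639 = 56.3898%

56.3898%


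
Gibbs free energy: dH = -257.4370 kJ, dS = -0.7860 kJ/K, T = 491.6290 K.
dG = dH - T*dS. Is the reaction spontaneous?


T*dS = 491.6290 * -0.7860 = -386.4204 kJ
dG = -257.4370 + 386.4204 = 128.9834 kJ (non-spontaneous)

dG = 128.9834 kJ, non-spontaneous


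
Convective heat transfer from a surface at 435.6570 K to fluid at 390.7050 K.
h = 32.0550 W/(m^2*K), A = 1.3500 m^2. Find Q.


dT = 44.9520 K
Q = 32.0550 * 1.3500 * 44.9520 = 1945.2641 W

1945.2641 W


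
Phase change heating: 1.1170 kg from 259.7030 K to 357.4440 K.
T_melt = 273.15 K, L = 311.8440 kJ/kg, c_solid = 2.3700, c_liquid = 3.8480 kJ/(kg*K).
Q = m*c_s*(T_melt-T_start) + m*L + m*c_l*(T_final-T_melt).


Q1 (sensible, solid) = 1.1170 * 2.3700 * 13.4470 = 35.5981 kJ
Q2 (latent) = 1.1170 * 311.8440 = 348.3297 kJ
Q3 (sensible, liquid) = 1.1170 * 3.8480 * 84.2940 = 362.3138 kJ
Q_total = 746.2417 kJ

746.2417 kJ


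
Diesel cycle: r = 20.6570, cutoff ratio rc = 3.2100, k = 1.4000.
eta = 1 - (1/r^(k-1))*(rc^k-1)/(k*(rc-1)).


r^(k-1) = 3.3576
rc^k = 5.1181
eta = 0.6036 = 60.3587%

60.3587%


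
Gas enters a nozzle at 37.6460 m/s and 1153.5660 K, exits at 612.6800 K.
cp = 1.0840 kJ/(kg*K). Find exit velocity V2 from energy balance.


dT = 540.8860 K
2*cp*1000*dT = 1172640.8480
V1^2 = 1417.2213
V2 = sqrt(1174058.0693) = 1083.5396 m/s

1083.5396 m/s


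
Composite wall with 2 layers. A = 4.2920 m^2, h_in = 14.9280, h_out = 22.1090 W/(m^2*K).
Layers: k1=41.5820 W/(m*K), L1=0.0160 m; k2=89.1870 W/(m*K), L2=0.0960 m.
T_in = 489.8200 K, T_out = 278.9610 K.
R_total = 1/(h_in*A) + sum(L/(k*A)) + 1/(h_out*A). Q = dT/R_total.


R_conv_in = 1/(14.9280*4.2920) = 0.0156
R_1 = 0.0160/(41.5820*4.2920) = 8.9651e-05
R_2 = 0.0960/(89.1870*4.2920) = 0.0003
R_conv_out = 1/(22.1090*4.2920) = 0.0105
R_total = 0.0265 K/W
Q = 210.8590 / 0.0265 = 7961.0149 W

R_total = 0.0265 K/W, Q = 7961.0149 W


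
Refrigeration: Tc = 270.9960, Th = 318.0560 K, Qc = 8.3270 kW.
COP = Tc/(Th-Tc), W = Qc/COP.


COP = 270.9960 / 47.0600 = 5.7585
W = 8.3270 / 5.7585 = 1.4460 kW

COP = 5.7585, W = 1.4460 kW


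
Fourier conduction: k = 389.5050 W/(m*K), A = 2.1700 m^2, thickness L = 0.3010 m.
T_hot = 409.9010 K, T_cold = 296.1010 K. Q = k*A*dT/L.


dT = 113.8000 K
Q = 389.5050 * 2.1700 * 113.8000 / 0.3010 = 319557.1486 W

319557.1486 W


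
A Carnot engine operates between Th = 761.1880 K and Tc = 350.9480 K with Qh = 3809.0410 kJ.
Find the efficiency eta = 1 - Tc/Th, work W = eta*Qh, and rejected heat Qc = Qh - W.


eta = 1 - 350.9480/761.1880 = 0.5389
W = 0.5389 * 3809.0410 = 2052.8713 kJ
Qc = 3809.0410 - 2052.8713 = 1756.1697 kJ

eta = 53.8947%, W = 2052.8713 kJ, Qc = 1756.1697 kJ


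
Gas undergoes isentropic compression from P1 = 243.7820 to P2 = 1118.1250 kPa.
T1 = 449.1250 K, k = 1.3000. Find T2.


(k-1)/k = 0.2308
(P2/P1)^exp = 1.4212
T2 = 449.1250 * 1.4212 = 638.2906 K

638.2906 K


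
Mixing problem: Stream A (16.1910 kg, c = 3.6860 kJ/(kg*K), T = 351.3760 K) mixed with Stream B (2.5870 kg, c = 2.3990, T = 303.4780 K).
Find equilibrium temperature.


num = 22853.5779
den = 65.8862
Tf = 346.8642 K

346.8642 K


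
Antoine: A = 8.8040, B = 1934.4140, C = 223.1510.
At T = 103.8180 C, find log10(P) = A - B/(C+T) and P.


C+T = 326.9690
B/(C+T) = 5.9162
log10(P) = 8.8040 - 5.9162 = 2.8878
P = 10^2.8878 = 772.3248 mmHg

772.3248 mmHg


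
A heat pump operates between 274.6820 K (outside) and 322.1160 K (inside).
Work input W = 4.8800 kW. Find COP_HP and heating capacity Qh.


COP = 322.1160 / 47.4340 = 6.7908
Qh = 6.7908 * 4.8800 = 33.1392 kW

COP = 6.7908, Qh = 33.1392 kW


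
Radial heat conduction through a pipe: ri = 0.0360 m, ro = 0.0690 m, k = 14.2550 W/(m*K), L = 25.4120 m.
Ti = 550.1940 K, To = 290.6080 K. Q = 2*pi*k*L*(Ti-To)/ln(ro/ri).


dT = 259.5860 K
ln(ro/ri) = 0.6506
Q = 2*pi*14.2550*25.4120*259.5860 / 0.6506 = 908158.0651 W

908158.0651 W


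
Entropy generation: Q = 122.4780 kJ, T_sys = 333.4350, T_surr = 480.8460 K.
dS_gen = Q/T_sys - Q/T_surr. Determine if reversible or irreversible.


dS_sys = 122.4780/333.4350 = 0.3673 kJ/K
dS_surr = -122.4780/480.8460 = -0.2547 kJ/K
dS_gen = 0.3673 - 0.2547 = 0.1126 kJ/K (irreversible)

dS_gen = 0.1126 kJ/K, irreversible


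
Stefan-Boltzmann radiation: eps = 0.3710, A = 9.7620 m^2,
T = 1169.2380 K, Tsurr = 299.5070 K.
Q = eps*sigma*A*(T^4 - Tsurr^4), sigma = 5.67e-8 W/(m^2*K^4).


T^4 = 1.8690e+12
Tsurr^4 = 8.0469e+09
Q = 0.3710 * 5.67e-8 * 9.7620 * 1.8610e+12 = 382149.7655 W

382149.7655 W


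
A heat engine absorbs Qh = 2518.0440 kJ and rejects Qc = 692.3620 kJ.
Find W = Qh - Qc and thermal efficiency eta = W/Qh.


W = 2518.0440 - 692.3620 = 1825.6820 kJ
eta = 1825.6820 / 2518.0440 = 0.7250 = 72.5040%

W = 1825.6820 kJ, eta = 72.5040%


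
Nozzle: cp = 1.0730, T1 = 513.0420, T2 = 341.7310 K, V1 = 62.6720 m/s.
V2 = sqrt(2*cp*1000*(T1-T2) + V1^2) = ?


dT = 171.3110 K
2*cp*1000*dT = 367633.4060
V1^2 = 3927.7796
V2 = sqrt(371561.1856) = 609.5582 m/s

609.5582 m/s


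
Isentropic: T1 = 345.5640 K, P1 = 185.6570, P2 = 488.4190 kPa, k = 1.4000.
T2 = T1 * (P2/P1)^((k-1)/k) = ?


(k-1)/k = 0.2857
(P2/P1)^exp = 1.3183
T2 = 345.5640 * 1.3183 = 455.5664 K

455.5664 K


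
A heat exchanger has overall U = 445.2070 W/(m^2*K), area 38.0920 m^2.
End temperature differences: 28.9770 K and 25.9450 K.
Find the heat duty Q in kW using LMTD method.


LMTD = 27.4331 K
Q = 445.2070 * 38.0920 * 27.4331 = 465232.8055 W = 465.2328 kW

465.2328 kW


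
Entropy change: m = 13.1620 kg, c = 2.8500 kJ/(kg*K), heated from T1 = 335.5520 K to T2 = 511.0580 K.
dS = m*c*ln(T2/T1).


T2/T1 = 1.5230
ln(T2/T1) = 0.4207
dS = 13.1620 * 2.8500 * 0.4207 = 15.7814 kJ/K

15.7814 kJ/K


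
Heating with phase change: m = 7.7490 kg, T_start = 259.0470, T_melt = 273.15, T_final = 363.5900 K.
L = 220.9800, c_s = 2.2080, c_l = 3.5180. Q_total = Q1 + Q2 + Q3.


Q1 (sensible, solid) = 7.7490 * 2.2080 * 14.1030 = 241.2994 kJ
Q2 (latent) = 7.7490 * 220.9800 = 1712.3740 kJ
Q3 (sensible, liquid) = 7.7490 * 3.5180 * 90.4400 = 2465.4832 kJ
Q_total = 4419.1566 kJ

4419.1566 kJ


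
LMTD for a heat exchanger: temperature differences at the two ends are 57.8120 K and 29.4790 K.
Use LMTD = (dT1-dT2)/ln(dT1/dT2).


dT1/dT2 = 1.9611
ln(dT1/dT2) = 0.6735
LMTD = 28.3330 / 0.6735 = 42.0672 K

42.0672 K


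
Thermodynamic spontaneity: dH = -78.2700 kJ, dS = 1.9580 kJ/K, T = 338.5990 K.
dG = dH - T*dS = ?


T*dS = 338.5990 * 1.9580 = 662.9768 kJ
dG = -78.2700 - 662.9768 = -741.2468 kJ (spontaneous)

dG = -741.2468 kJ, spontaneous


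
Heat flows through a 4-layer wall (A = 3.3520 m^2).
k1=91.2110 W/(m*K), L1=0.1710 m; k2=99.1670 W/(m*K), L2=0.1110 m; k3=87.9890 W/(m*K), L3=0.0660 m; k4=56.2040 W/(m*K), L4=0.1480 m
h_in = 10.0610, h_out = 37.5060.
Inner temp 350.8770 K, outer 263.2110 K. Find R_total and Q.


R_conv_in = 1/(10.0610*3.3520) = 0.0297
R_1 = 0.1710/(91.2110*3.3520) = 0.0006
R_2 = 0.1110/(99.1670*3.3520) = 0.0003
R_3 = 0.0660/(87.9890*3.3520) = 0.0002
R_4 = 0.1480/(56.2040*3.3520) = 0.0008
R_conv_out = 1/(37.5060*3.3520) = 0.0080
R_total = 0.0395 K/W
Q = 87.6660 / 0.0395 = 2218.8971 W

R_total = 0.0395 K/W, Q = 2218.8971 W


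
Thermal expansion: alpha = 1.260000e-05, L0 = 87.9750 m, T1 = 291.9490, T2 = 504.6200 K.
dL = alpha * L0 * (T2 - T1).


dT = 212.6710 K
dL = 1.260000e-05 * 87.9750 * 212.6710 = 0.235743 m
L_final = 88.210743 m

dL = 0.235743 m


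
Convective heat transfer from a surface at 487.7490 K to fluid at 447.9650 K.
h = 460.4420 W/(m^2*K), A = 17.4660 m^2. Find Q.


dT = 39.7840 K
Q = 460.4420 * 17.4660 * 39.7840 = 319946.1096 W

319946.1096 W


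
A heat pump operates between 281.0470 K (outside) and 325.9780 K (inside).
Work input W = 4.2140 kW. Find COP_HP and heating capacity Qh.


COP = 325.9780 / 44.9310 = 7.2551
Qh = 7.2551 * 4.2140 = 30.5729 kW

COP = 7.2551, Qh = 30.5729 kW


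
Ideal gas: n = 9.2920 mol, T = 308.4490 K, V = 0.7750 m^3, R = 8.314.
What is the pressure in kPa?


P = nRT/V = 9.2920 * 8.314 * 308.4490 / 0.7750
= 23828.8228 / 0.7750 = 30746.8681 Pa = 30.7469 kPa

30.7469 kPa


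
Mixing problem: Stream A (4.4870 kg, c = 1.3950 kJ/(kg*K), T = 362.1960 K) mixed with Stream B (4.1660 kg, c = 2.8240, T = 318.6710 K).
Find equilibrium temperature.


num = 6016.2124
den = 18.0241
Tf = 333.7862 K

333.7862 K


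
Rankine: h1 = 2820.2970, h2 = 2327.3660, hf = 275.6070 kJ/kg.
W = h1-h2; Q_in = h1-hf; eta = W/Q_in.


W = 492.9310 kJ/kg
Q_in = 2544.6900 kJ/kg
eta = 0.1937 = 19.3710%

eta = 19.3710%


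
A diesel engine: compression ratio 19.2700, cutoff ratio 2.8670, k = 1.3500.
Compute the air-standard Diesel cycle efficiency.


r^(k-1) = 2.8165
rc^k = 4.1450
eta = 0.5570 = 55.6965%

55.6965%


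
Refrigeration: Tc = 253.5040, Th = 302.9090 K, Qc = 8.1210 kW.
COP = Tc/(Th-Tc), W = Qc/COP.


COP = 253.5040 / 49.4050 = 5.1311
W = 8.1210 / 5.1311 = 1.5827 kW

COP = 5.1311, W = 1.5827 kW


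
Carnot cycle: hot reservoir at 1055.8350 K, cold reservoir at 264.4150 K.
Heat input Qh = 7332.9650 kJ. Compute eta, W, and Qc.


eta = 1 - 264.4150/1055.8350 = 0.7496
W = 0.7496 * 7332.9650 = 5496.5550 kJ
Qc = 7332.9650 - 5496.5550 = 1836.4100 kJ

eta = 74.9568%, W = 5496.5550 kJ, Qc = 1836.4100 kJ


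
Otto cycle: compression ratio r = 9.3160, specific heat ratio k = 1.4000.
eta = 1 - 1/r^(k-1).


r^(k-1) = 2.4417
eta = 1 - 1/2.4417 = 0.5904 = 59.0449%

59.0449%


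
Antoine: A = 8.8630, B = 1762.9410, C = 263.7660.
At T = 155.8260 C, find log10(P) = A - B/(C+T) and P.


C+T = 419.5920
B/(C+T) = 4.2016
log10(P) = 8.8630 - 4.2016 = 4.6614
P = 10^4.6614 = 45860.6191 mmHg

45860.6191 mmHg


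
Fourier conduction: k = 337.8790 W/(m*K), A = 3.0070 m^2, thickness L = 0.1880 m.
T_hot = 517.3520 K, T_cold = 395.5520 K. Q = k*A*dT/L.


dT = 121.8000 K
Q = 337.8790 * 3.0070 * 121.8000 / 0.1880 = 658239.6927 W

658239.6927 W


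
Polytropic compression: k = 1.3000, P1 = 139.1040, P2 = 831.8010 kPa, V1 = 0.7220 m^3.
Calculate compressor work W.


(k-1)/k = 0.2308
(P2/P1)^exp = 1.5109
W = 4.3333 * 139.1040 * 0.7220 * (1.5109 - 1) = 222.3459 kJ

222.3459 kJ


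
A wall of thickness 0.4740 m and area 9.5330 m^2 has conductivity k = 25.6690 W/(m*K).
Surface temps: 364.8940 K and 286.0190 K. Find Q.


dT = 78.8750 K
Q = 25.6690 * 9.5330 * 78.8750 / 0.4740 = 40719.2316 W

40719.2316 W


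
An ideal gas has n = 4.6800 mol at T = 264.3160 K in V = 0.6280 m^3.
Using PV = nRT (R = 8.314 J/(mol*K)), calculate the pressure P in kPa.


P = nRT/V = 4.6800 * 8.314 * 264.3160 / 0.6280
= 10284.4087 / 0.6280 = 16376.4470 Pa = 16.3764 kPa

16.3764 kPa


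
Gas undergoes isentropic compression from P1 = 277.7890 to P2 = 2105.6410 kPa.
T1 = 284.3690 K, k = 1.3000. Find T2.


(k-1)/k = 0.2308
(P2/P1)^exp = 1.5959
T2 = 284.3690 * 1.5959 = 453.8192 K

453.8192 K


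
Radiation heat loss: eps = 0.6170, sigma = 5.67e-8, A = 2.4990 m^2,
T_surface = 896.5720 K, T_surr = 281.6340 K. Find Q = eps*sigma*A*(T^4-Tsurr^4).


T^4 = 6.4616e+11
Tsurr^4 = 6.2913e+09
Q = 0.6170 * 5.67e-8 * 2.4990 * 6.3987e+11 = 55940.4518 W

55940.4518 W


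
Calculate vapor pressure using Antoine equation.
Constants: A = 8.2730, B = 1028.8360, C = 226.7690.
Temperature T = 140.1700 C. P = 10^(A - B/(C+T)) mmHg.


C+T = 366.9390
B/(C+T) = 2.8038
log10(P) = 8.2730 - 2.8038 = 5.4692
P = 10^5.4692 = 294554.8108 mmHg

294554.8108 mmHg


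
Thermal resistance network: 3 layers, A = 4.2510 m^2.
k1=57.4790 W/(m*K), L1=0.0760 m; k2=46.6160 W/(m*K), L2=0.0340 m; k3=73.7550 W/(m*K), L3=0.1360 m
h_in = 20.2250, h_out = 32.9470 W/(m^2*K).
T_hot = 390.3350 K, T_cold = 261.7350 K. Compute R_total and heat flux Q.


R_conv_in = 1/(20.2250*4.2510) = 0.0116
R_1 = 0.0760/(57.4790*4.2510) = 0.0003
R_2 = 0.0340/(46.6160*4.2510) = 0.0002
R_3 = 0.1360/(73.7550*4.2510) = 0.0004
R_conv_out = 1/(32.9470*4.2510) = 0.0071
R_total = 0.0197 K/W
Q = 128.6000 / 0.0197 = 6532.1025 W

R_total = 0.0197 K/W, Q = 6532.1025 W


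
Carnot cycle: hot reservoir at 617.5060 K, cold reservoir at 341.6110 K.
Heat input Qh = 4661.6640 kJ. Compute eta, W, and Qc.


eta = 1 - 341.6110/617.5060 = 0.4468
W = 0.4468 * 4661.6640 = 2082.7810 kJ
Qc = 4661.6640 - 2082.7810 = 2578.8830 kJ

eta = 44.6789%, W = 2082.7810 kJ, Qc = 2578.8830 kJ


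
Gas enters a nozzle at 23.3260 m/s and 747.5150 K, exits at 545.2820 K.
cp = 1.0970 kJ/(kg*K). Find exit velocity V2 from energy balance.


dT = 202.2330 K
2*cp*1000*dT = 443699.2020
V1^2 = 544.1023
V2 = sqrt(444243.3043) = 666.5158 m/s

666.5158 m/s


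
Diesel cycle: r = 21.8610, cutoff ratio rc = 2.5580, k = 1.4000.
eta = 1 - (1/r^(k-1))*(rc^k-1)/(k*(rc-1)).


r^(k-1) = 3.4345
rc^k = 3.7244
eta = 0.6363 = 63.6325%

63.6325%


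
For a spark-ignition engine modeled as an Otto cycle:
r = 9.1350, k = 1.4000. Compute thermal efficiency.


r^(k-1) = 2.4226
eta = 1 - 1/2.4226 = 0.5872 = 58.7222%

58.7222%


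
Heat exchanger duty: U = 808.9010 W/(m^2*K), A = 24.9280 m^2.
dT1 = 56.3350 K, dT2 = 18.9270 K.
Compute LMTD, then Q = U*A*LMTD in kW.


LMTD = 34.2964 K
Q = 808.9010 * 24.9280 * 34.2964 = 691562.4721 W = 691.5625 kW

691.5625 kW


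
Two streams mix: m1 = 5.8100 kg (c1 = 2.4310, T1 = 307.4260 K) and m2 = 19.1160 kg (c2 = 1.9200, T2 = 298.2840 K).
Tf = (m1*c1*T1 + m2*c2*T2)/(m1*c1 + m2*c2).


num = 15289.9528
den = 50.8268
Tf = 300.8244 K

300.8244 K


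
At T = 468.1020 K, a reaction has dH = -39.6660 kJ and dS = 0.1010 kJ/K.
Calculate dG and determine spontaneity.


T*dS = 468.1020 * 0.1010 = 47.2783 kJ
dG = -39.6660 - 47.2783 = -86.9443 kJ (spontaneous)

dG = -86.9443 kJ, spontaneous


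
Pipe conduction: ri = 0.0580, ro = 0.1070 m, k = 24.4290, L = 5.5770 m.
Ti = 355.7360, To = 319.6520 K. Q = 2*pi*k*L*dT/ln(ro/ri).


dT = 36.0840 K
ln(ro/ri) = 0.6124
Q = 2*pi*24.4290*5.5770*36.0840 / 0.6124 = 50440.0778 W

50440.0778 W


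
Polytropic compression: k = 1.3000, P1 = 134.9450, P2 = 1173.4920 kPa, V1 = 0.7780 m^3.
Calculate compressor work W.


(k-1)/k = 0.2308
(P2/P1)^exp = 1.6473
W = 4.3333 * 134.9450 * 0.7780 * (1.6473 - 1) = 294.4757 kJ

294.4757 kJ


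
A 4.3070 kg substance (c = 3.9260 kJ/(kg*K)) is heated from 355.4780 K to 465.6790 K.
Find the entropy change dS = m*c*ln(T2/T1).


T2/T1 = 1.3100
ln(T2/T1) = 0.2700
dS = 4.3070 * 3.9260 * 0.2700 = 4.5661 kJ/K

4.5661 kJ/K


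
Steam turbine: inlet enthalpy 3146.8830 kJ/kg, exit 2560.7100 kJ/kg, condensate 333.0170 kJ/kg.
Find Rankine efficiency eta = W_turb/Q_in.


W = 586.1730 kJ/kg
Q_in = 2813.8660 kJ/kg
eta = 0.2083 = 20.8316%

eta = 20.8316%


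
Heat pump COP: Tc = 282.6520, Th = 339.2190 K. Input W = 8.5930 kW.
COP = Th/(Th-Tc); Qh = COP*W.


COP = 339.2190 / 56.5670 = 5.9968
Qh = 5.9968 * 8.5930 = 51.5302 kW

COP = 5.9968, Qh = 51.5302 kW


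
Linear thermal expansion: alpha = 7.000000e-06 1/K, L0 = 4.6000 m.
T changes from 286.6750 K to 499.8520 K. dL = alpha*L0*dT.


dT = 213.1770 K
dL = 7.000000e-06 * 4.6000 * 213.1770 = 0.006864 m
L_final = 4.606864 m

dL = 0.006864 m


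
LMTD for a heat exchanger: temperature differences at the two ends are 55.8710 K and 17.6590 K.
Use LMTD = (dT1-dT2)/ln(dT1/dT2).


dT1/dT2 = 3.1639
ln(dT1/dT2) = 1.1518
LMTD = 38.2120 / 1.1518 = 33.1759 K

33.1759 K


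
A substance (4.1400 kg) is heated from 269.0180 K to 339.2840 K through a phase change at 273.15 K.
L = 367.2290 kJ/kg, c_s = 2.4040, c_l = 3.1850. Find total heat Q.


Q1 (sensible, solid) = 4.1400 * 2.4040 * 4.1320 = 41.1240 kJ
Q2 (latent) = 4.1400 * 367.2290 = 1520.3281 kJ
Q3 (sensible, liquid) = 4.1400 * 3.1850 * 66.1340 = 872.0363 kJ
Q_total = 2433.4883 kJ

2433.4883 kJ


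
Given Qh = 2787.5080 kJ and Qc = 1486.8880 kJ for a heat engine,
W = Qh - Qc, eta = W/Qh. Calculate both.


W = 2787.5080 - 1486.8880 = 1300.6200 kJ
eta = 1300.6200 / 2787.5080 = 0.4666 = 46.6589%

W = 1300.6200 kJ, eta = 46.6589%


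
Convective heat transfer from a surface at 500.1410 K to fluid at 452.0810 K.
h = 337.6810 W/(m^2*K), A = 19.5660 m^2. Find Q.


dT = 48.0600 K
Q = 337.6810 * 19.5660 * 48.0600 = 317535.6134 W

317535.6134 W


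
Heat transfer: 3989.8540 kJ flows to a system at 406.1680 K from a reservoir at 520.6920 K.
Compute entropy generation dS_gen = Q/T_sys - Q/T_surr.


dS_sys = 3989.8540/406.1680 = 9.8232 kJ/K
dS_surr = -3989.8540/520.6920 = -7.6626 kJ/K
dS_gen = 9.8232 - 7.6626 = 2.1606 kJ/K (irreversible)

dS_gen = 2.1606 kJ/K, irreversible


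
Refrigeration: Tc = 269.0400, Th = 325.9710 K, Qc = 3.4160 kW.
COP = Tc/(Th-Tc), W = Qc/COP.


COP = 269.0400 / 56.9310 = 4.7257
W = 3.4160 / 4.7257 = 0.7229 kW

COP = 4.7257, W = 0.7229 kW


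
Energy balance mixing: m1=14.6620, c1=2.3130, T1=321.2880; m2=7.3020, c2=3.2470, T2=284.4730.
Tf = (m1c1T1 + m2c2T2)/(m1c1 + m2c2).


num = 17640.6455
den = 57.6228
Tf = 306.1400 K

306.1400 K


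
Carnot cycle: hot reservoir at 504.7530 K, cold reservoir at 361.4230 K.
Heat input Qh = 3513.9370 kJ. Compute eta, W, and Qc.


eta = 1 - 361.4230/504.7530 = 0.2840
W = 0.2840 * 3513.9370 = 997.8199 kJ
Qc = 3513.9370 - 997.8199 = 2516.1171 kJ

eta = 28.3961%, W = 997.8199 kJ, Qc = 2516.1171 kJ


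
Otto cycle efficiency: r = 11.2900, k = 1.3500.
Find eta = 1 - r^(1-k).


r^(k-1) = 2.3358
eta = 1 - 1/2.3358 = 0.5719 = 57.1888%

57.1888%


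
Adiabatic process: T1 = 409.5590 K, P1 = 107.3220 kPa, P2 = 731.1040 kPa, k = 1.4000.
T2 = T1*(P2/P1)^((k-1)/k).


(k-1)/k = 0.2857
(P2/P1)^exp = 1.7301
T2 = 409.5590 * 1.7301 = 708.5972 K

708.5972 K


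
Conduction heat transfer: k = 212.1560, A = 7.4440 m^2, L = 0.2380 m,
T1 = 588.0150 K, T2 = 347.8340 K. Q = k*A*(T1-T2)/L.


dT = 240.1810 K
Q = 212.1560 * 7.4440 * 240.1810 / 0.2380 = 1593761.6585 W

1593761.6585 W


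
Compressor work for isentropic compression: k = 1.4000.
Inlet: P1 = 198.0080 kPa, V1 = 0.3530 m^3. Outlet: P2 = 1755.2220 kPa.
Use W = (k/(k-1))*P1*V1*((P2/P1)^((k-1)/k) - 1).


(k-1)/k = 0.2857
(P2/P1)^exp = 1.8653
W = 3.5000 * 198.0080 * 0.3530 * (1.8653 - 1) = 211.6947 kJ

211.6947 kJ


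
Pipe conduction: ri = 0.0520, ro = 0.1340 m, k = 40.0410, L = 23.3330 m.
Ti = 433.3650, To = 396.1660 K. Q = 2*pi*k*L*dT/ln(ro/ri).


dT = 37.1990 K
ln(ro/ri) = 0.9466
Q = 2*pi*40.0410*23.3330*37.1990 / 0.9466 = 230686.3659 W

230686.3659 W


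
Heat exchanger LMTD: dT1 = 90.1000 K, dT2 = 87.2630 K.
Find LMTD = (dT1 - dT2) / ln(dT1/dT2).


dT1/dT2 = 1.0325
ln(dT1/dT2) = 0.0320
LMTD = 2.8370 / 0.0320 = 88.6739 K

88.6739 K


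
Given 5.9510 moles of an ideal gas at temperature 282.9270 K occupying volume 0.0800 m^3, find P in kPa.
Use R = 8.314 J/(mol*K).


P = nRT/V = 5.9510 * 8.314 * 282.9270 / 0.0800
= 13998.2700 / 0.0800 = 174978.3746 Pa = 174.9784 kPa

174.9784 kPa


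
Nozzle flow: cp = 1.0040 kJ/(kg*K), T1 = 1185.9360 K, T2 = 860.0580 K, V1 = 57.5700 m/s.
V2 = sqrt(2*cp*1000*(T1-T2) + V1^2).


dT = 325.8780 K
2*cp*1000*dT = 654363.0240
V1^2 = 3314.3049
V2 = sqrt(657677.3289) = 810.9731 m/s

810.9731 m/s


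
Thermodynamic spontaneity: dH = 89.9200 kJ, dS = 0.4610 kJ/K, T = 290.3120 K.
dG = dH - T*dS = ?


T*dS = 290.3120 * 0.4610 = 133.8338 kJ
dG = 89.9200 - 133.8338 = -43.9138 kJ (spontaneous)

dG = -43.9138 kJ, spontaneous


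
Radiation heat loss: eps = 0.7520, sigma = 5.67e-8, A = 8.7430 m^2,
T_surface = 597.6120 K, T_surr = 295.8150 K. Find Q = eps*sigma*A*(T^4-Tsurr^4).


T^4 = 1.2755e+11
Tsurr^4 = 7.6574e+09
Q = 0.7520 * 5.67e-8 * 8.7430 * 1.1989e+11 = 44694.1170 W

44694.1170 W


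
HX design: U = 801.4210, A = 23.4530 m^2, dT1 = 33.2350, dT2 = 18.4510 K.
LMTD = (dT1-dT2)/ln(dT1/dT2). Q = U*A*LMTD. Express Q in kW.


LMTD = 25.1221 K
Q = 801.4210 * 23.4530 * 25.1221 = 472188.8219 W = 472.1888 kW

472.1888 kW


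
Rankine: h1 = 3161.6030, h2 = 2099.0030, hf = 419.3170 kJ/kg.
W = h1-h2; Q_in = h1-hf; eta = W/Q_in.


W = 1062.6000 kJ/kg
Q_in = 2742.2860 kJ/kg
eta = 0.3875 = 38.7487%

eta = 38.7487%


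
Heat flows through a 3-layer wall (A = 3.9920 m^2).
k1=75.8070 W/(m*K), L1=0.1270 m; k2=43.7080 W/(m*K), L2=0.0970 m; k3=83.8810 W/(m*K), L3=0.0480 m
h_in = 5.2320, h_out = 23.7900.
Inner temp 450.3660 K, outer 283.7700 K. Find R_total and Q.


R_conv_in = 1/(5.2320*3.9920) = 0.0479
R_1 = 0.1270/(75.8070*3.9920) = 0.0004
R_2 = 0.0970/(43.7080*3.9920) = 0.0006
R_3 = 0.0480/(83.8810*3.9920) = 0.0001
R_conv_out = 1/(23.7900*3.9920) = 0.0105
R_total = 0.0595 K/W
Q = 166.5960 / 0.0595 = 2798.6510 W

R_total = 0.0595 K/W, Q = 2798.6510 W


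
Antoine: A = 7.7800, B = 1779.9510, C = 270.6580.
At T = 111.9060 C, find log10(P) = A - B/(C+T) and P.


C+T = 382.5640
B/(C+T) = 4.6527
log10(P) = 7.7800 - 4.6527 = 3.1273
P = 10^3.1273 = 1340.6389 mmHg

1340.6389 mmHg


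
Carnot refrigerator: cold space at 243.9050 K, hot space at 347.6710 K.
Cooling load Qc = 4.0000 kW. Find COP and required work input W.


COP = 243.9050 / 103.7660 = 2.3505
W = 4.0000 / 2.3505 = 1.7017 kW

COP = 2.3505, W = 1.7017 kW


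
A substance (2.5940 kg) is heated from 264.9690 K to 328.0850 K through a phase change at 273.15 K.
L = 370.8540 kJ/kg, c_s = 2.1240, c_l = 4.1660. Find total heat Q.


Q1 (sensible, solid) = 2.5940 * 2.1240 * 8.1810 = 45.0745 kJ
Q2 (latent) = 2.5940 * 370.8540 = 961.9953 kJ
Q3 (sensible, liquid) = 2.5940 * 4.1660 * 54.9350 = 593.6608 kJ
Q_total = 1600.7306 kJ

1600.7306 kJ


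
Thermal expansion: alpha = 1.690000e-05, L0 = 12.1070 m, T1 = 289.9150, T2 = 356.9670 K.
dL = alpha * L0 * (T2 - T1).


dT = 67.0520 K
dL = 1.690000e-05 * 12.1070 * 67.0520 = 0.013719 m
L_final = 12.120719 m

dL = 0.013719 m


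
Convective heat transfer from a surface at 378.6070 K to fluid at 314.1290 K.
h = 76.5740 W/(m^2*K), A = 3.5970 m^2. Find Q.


dT = 64.4780 K
Q = 76.5740 * 3.5970 * 64.4780 = 17759.6061 W

17759.6061 W


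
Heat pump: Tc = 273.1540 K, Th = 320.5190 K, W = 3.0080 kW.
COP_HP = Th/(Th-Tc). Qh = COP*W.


COP = 320.5190 / 47.3650 = 6.7670
Qh = 6.7670 * 3.0080 = 20.3551 kW

COP = 6.7670, Qh = 20.3551 kW


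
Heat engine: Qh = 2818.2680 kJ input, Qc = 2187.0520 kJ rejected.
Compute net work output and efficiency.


W = 2818.2680 - 2187.0520 = 631.2160 kJ
eta = 631.2160 / 2818.2680 = 0.2240 = 22.3973%

W = 631.2160 kJ, eta = 22.3973%


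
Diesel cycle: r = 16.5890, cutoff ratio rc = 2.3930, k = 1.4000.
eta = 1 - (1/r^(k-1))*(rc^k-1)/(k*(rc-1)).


r^(k-1) = 3.0756
rc^k = 3.3925
eta = 0.6011 = 60.1118%

60.1118%


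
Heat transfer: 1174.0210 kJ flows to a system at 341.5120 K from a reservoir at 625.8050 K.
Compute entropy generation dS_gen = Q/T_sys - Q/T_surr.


dS_sys = 1174.0210/341.5120 = 3.4377 kJ/K
dS_surr = -1174.0210/625.8050 = -1.8760 kJ/K
dS_gen = 3.4377 - 1.8760 = 1.5617 kJ/K (irreversible)

dS_gen = 1.5617 kJ/K, irreversible


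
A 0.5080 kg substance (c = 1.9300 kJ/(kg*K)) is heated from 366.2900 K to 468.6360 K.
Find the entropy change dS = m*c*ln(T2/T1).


T2/T1 = 1.2794
ln(T2/T1) = 0.2464
dS = 0.5080 * 1.9300 * 0.2464 = 0.2416 kJ/K

0.2416 kJ/K


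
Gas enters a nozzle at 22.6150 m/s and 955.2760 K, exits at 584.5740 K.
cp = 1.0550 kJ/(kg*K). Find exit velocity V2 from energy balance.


dT = 370.7020 K
2*cp*1000*dT = 782181.2200
V1^2 = 511.4382
V2 = sqrt(782692.6582) = 884.6992 m/s

884.6992 m/s


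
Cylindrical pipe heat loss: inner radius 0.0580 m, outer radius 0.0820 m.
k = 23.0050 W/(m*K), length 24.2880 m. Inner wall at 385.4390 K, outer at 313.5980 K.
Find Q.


dT = 71.8410 K
ln(ro/ri) = 0.3463
Q = 2*pi*23.0050*24.2880*71.8410 / 0.3463 = 728355.7281 W

728355.7281 W


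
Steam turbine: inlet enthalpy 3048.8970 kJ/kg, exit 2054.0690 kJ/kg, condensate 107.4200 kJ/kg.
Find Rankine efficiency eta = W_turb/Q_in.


W = 994.8280 kJ/kg
Q_in = 2941.4770 kJ/kg
eta = 0.3382 = 33.8207%

eta = 33.8207%


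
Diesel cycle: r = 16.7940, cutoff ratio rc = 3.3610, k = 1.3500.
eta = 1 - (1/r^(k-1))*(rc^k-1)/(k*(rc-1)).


r^(k-1) = 2.6841
rc^k = 5.1373
eta = 0.5164 = 51.6407%

51.6407%


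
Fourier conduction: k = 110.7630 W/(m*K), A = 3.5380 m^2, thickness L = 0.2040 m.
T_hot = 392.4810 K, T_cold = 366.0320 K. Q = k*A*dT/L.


dT = 26.4490 K
Q = 110.7630 * 3.5380 * 26.4490 / 0.2040 = 50807.9448 W

50807.9448 W


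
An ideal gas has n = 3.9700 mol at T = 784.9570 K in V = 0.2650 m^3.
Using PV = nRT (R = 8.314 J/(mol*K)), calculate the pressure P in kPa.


P = nRT/V = 3.9700 * 8.314 * 784.9570 / 0.2650
= 25908.7460 / 0.2650 = 97768.8529 Pa = 97.7689 kPa

97.7689 kPa


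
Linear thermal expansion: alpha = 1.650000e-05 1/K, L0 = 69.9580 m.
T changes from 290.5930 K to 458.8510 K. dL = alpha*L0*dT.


dT = 168.2580 K
dL = 1.650000e-05 * 69.9580 * 168.2580 = 0.194221 m
L_final = 70.152221 m

dL = 0.194221 m
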